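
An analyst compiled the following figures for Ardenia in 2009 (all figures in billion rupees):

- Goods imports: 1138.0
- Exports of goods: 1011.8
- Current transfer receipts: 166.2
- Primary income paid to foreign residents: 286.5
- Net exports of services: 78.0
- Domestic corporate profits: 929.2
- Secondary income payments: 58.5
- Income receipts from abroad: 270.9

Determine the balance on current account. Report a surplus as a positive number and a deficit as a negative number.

Goods balance = 1011.8 - 1138.0 = -126.2
Services balance = 78.0
Trade balance (goods + services) = -126.2 + 78.0 = -48.2
Net primary income = 270.9 - 286.5 = -15.6
Net secondary income = 166.2 - 58.5 = 107.7
Current account = -48.2 + (-15.6) + 107.7 = 43.9

43.9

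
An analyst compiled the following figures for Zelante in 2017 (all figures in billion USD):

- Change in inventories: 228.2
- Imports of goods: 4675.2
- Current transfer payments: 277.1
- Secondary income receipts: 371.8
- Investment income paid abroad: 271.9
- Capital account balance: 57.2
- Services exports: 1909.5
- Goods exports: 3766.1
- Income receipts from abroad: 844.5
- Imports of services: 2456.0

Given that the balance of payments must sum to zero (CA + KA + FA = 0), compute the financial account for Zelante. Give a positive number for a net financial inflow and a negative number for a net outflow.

Goods balance = 3766.1 - 4675.2 = -909.1
Services balance = 1909.5 - 2456.0 = -546.5
Trade balance (goods + services) = -909.1 + (-546.5) = -1455.6
Net primary income = 844.5 - 271.9 = 572.6
Net secondary income = 371.8 - 277.1 = 94.7
Current account = -1455.6 + 572.6 + 94.7 = -788.3
Financial account = -(-788.3 + 57.2) = 731.1

731.1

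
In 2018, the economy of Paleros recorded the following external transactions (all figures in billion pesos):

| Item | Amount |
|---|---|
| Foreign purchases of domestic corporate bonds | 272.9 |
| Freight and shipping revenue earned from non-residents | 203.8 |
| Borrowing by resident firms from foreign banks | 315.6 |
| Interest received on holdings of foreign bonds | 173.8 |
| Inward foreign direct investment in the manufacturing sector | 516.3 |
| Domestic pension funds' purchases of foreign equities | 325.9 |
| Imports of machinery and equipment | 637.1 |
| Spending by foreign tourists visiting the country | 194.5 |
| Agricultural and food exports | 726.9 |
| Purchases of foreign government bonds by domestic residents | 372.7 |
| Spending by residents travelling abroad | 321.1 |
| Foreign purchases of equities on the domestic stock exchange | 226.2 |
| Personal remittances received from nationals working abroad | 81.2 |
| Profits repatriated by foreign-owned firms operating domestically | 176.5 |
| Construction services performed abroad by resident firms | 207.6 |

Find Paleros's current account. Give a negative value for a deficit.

453.1

Goods: -637.1 + 726.9 = 89.8
Services: 203.8 + 207.6 + 194.5 - 321.1 = 284.8
Primary income: -176.5 + 173.8 = -2.7
Secondary income: 81.2
Current account = 89.8 + 284.8 + (-2.7) + 81.2 = 453.1
(Excluded from the current account — financial account: foreign purchases of domestic corporate bonds 272.9, borrowing by resident firms from foreign banks 315.6, inward foreign direct investment in the manufacturing sector 516.3, domestic pension funds' purchases of foreign equities 325.9, purchases of foreign government bonds by domestic residents 372.7, foreign purchases of equities on the domestic stock exchange 226.2.)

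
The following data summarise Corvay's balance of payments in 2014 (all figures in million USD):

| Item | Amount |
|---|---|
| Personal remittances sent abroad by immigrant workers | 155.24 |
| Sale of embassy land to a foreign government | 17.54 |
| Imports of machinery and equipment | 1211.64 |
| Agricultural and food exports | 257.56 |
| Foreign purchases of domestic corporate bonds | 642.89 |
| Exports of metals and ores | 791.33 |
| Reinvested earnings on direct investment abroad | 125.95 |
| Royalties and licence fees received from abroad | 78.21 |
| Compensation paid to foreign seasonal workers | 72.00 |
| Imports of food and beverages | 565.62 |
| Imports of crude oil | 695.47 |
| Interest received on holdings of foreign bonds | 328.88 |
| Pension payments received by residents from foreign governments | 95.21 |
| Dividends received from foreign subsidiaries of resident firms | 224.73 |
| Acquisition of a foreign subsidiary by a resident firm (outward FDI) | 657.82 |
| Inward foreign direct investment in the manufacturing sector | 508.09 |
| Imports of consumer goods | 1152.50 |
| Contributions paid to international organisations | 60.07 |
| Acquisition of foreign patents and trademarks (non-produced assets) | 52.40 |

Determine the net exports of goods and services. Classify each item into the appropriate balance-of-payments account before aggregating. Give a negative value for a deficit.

-2498.13

Goods: 257.56 + 791.33 - 695.47 - 565.62 - 1152.50 - 1211.64 = -2576.34
Services: 78.21
Trade balance = -2576.34 + 78.21 = -2498.13
(Excluded from the trade balance — secondary income: personal remittances sent abroad by immigrant workers 155.24, pension payments received by residents from foreign governments 95.21, contributions paid to international organisations 60.07; capital account: sale of embassy land to a foreign government 17.54, acquisition of foreign patents and trademarks (non-produced assets) 52.40; financial account: foreign purchases of domestic corporate bonds 642.89, acquisition of a foreign subsidiary by a resident firm (outward FDI) 657.82, inward foreign direct investment in the manufacturing sector 508.09; primary income: reinvested earnings on direct investment abroad 125.95, compensation paid to foreign seasonal workers 72.00, interest received on holdings of foreign bonds 328.88, dividends received from foreign subsidiaries of resident firms 224.73.)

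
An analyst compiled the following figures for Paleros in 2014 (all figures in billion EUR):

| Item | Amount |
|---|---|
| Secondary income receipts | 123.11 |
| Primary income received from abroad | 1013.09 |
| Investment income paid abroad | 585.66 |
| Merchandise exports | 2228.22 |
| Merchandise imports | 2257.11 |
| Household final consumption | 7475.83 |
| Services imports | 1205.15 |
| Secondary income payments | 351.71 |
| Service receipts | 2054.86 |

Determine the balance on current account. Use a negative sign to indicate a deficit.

1019.65

Goods balance = 2228.22 - 2257.11 = -28.89
Services balance = 2054.86 - 1205.15 = 849.71
Trade balance (goods + services) = -28.89 + 849.71 = 820.82
Net primary income = 1013.09 - 585.66 = 427.43
Net secondary income = 123.11 - 351.71 = -228.60
Current account = 820.82 + 427.43 + (-228.60) = 1019.65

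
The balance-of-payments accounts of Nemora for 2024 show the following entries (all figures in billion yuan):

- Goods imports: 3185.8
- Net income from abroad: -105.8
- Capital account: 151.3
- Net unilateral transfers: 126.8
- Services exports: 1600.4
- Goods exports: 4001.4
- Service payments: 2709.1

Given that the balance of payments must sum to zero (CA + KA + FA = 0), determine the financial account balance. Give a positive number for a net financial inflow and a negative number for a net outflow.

120.8

Goods balance = 4001.4 - 3185.8 = 815.6
Services balance = 1600.4 - 2709.1 = -1108.7
Trade balance (goods + services) = 815.6 + (-1108.7) = -293.1
Net primary income = -105.8
Net secondary income = 126.8
Current account = -293.1 + (-105.8) + 126.8 = -272.1
Financial account = -(-272.1 + 151.3) = 120.8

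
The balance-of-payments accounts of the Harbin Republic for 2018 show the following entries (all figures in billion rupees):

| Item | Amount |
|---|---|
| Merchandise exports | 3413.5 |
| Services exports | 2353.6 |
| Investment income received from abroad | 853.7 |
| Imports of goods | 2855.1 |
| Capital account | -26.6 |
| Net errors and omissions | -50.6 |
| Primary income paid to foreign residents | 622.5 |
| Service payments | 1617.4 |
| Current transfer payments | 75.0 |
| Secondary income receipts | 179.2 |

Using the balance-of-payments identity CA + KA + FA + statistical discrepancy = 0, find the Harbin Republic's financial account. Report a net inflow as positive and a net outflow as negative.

-1552.8

Goods balance = 3413.5 - 2855.1 = 558.4
Services balance = 2353.6 - 1617.4 = 736.2
Trade balance (goods + services) = 558.4 + 736.2 = 1294.6
Net primary income = 853.7 - 622.5 = 231.2
Net secondary income = 179.2 - 75.0 = 104.2
Current account = 1294.6 + 231.2 + 104.2 = 1630.0
Financial account = -(1630.0 + (-26.6) + (-50.6)) = -1552.8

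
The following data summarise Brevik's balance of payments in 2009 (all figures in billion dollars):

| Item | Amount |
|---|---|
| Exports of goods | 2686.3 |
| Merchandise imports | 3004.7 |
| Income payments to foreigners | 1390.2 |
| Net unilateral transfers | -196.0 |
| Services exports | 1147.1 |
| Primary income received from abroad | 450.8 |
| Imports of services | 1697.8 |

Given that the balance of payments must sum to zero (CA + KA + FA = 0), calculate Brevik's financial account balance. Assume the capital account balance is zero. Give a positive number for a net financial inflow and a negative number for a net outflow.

Goods balance = 2686.3 - 3004.7 = -318.4
Services balance = 1147.1 - 1697.8 = -550.7
Trade balance (goods + services) = -318.4 + (-550.7) = -869.1
Net primary income = 450.8 - 1390.2 = -939.4
Net secondary income = -196.0
Current account = -869.1 + (-939.4) + (-196.0) = -2004.5
Financial account = -(-2004.5) = 2004.5

2004.5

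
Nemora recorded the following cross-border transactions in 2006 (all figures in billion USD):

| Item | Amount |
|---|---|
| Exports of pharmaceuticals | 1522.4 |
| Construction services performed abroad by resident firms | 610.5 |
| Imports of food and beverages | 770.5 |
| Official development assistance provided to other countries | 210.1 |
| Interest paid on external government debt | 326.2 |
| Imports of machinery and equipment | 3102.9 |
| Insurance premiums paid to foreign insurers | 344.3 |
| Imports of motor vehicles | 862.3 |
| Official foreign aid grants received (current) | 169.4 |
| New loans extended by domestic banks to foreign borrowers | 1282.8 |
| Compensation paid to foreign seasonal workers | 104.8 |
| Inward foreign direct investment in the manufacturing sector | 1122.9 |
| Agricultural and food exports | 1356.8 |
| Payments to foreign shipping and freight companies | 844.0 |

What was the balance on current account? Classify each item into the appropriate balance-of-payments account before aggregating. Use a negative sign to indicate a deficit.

-2906.0

Goods: 1356.8 + 1522.4 - 862.3 - 770.5 - 3102.9 = -1856.5
Services: 610.5 - 844.0 - 344.3 = -577.8
Primary income: -104.8 - 326.2 = -431.0
Secondary income: 169.4 - 210.1 = -40.7
Current account = (-1856.5) + (-577.8) + (-431.0) + (-40.7) = -2906.0
(Excluded from the current account — financial account: new loans extended by domestic banks to foreign borrowers 1282.8, inward foreign direct investment in the manufacturing sector 1122.9.)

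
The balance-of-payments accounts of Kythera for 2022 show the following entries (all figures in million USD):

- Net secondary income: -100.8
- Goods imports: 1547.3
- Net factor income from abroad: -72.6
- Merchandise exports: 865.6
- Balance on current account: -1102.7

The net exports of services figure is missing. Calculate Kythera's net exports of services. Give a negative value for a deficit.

-247.6

Current account = goods balance + services balance + net primary income + net secondary income
Sum of the known components = -855.1
Net exports of services = CA - (known components) = -1102.7 - (-855.1) = -247.6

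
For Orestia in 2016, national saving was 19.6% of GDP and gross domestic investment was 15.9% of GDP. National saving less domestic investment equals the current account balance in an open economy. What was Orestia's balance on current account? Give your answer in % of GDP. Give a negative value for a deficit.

S - I = CA (net lending to the rest of the world).
CA = S - I = 19.6 - 15.9 = 3.7

3.7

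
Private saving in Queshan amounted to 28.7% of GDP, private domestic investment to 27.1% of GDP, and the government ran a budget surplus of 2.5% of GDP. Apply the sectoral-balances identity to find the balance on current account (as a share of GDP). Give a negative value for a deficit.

By the sectoral-balances identity, CA = (S_private - I) + (T - G).
Private balance = 28.7 - 27.1 = 1.6
Government balance (T - G) = 2.5
CA = 1.6 + 2.5 = 4.1

4.1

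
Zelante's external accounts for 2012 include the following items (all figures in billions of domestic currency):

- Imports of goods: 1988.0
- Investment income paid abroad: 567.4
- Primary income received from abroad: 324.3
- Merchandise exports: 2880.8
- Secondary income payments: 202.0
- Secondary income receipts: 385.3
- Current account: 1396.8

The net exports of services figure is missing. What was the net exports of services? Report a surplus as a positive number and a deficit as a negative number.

563.8

Current account = goods balance + services balance + net primary income + net secondary income
Sum of the known components = 833.0
Net exports of services = CA - (known components) = 1396.8 - 833.0 = 563.8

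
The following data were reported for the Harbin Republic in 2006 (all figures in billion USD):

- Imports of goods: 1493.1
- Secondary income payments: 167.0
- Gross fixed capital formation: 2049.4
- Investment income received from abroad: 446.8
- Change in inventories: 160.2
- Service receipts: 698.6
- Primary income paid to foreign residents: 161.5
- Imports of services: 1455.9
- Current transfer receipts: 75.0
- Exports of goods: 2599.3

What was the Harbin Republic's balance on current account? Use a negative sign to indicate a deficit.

542.2

Goods balance = 2599.3 - 1493.1 = 1106.2
Services balance = 698.6 - 1455.9 = -757.3
Trade balance (goods + services) = 1106.2 + (-757.3) = 348.9
Net primary income = 446.8 - 161.5 = 285.3
Net secondary income = 75.0 - 167.0 = -92.0
Current account = 348.9 + 285.3 + (-92.0) = 542.2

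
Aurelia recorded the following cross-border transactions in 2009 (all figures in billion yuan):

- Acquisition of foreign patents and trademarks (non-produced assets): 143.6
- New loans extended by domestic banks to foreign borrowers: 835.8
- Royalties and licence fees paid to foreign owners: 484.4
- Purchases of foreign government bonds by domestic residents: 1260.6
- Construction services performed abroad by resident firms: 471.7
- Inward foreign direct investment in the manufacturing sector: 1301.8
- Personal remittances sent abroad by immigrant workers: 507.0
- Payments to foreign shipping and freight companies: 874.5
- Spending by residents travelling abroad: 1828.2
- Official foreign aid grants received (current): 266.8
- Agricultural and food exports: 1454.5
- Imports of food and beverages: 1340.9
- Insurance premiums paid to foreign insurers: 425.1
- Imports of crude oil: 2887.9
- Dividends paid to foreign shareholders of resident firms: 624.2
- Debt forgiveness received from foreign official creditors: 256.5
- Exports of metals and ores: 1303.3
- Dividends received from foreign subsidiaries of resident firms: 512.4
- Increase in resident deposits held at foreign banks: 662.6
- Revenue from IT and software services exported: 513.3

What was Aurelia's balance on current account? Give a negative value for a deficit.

-4450.2

Goods: 1454.5 + 1303.3 - 1340.9 - 2887.9 = -1471.0
Services: -1828.2 - 484.4 - 425.1 + 513.3 - 874.5 + 471.7 = -2627.2
Primary income: 512.4 - 624.2 = -111.8
Secondary income: -507.0 + 266.8 = -240.2
Current account = (-1471.0) + (-2627.2) + (-111.8) + (-240.2) = -4450.2
(Excluded from the current account — capital account: acquisition of foreign patents and trademarks (non-produced assets) 143.6, debt forgiveness received from foreign official creditors 256.5; financial account: new loans extended by domestic banks to foreign borrowers 835.8, purchases of foreign government bonds by domestic residents 1260.6, inward foreign direct investment in the manufacturing sector 1301.8, increase in resident deposits held at foreign banks 662.6.)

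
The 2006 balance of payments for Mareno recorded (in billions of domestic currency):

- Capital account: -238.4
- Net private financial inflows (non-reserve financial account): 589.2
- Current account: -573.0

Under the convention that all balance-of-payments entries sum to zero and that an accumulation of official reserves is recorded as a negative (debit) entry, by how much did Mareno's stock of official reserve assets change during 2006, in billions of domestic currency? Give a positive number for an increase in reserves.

-222.2

Official reserve transactions balance = -((-573.0) + (-238.4) + 589.2) = 222.2
An accumulation of reserves is recorded as a debit (negative entry), so the change in the stock of reserves is the negative of that balance.
Change in official reserves = -(222.2) = -222.2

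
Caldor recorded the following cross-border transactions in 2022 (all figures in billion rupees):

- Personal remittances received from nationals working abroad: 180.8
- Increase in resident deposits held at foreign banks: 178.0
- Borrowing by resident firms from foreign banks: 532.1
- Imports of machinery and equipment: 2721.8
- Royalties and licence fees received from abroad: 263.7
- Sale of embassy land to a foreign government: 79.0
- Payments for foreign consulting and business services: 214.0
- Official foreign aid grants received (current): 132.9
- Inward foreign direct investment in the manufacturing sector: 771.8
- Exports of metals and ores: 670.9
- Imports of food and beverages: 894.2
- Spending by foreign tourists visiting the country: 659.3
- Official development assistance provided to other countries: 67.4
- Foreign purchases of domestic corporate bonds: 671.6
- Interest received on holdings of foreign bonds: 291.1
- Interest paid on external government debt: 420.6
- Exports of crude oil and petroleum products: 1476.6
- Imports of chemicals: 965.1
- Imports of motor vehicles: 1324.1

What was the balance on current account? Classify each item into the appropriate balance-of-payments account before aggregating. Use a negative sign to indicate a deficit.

Goods: -2721.8 + 670.9 + 1476.6 - 965.1 - 1324.1 - 894.2 = -3757.7
Services: 263.7 - 214.0 + 659.3 = 709.0
Primary income: 291.1 - 420.6 = -129.5
Secondary income: 132.9 - 67.4 + 180.8 = 246.3
Current account = (-3757.7) + 709.0 + (-129.5) + 246.3 = -2931.9
(Excluded from the current account — financial account: increase in resident deposits held at foreign banks 178.0, borrowing by resident firms from foreign banks 532.1, inward foreign direct investment in the manufacturing sector 771.8, foreign purchases of domestic corporate bonds 671.6; capital account: sale of embassy land to a foreign government 79.0.)

-2931.9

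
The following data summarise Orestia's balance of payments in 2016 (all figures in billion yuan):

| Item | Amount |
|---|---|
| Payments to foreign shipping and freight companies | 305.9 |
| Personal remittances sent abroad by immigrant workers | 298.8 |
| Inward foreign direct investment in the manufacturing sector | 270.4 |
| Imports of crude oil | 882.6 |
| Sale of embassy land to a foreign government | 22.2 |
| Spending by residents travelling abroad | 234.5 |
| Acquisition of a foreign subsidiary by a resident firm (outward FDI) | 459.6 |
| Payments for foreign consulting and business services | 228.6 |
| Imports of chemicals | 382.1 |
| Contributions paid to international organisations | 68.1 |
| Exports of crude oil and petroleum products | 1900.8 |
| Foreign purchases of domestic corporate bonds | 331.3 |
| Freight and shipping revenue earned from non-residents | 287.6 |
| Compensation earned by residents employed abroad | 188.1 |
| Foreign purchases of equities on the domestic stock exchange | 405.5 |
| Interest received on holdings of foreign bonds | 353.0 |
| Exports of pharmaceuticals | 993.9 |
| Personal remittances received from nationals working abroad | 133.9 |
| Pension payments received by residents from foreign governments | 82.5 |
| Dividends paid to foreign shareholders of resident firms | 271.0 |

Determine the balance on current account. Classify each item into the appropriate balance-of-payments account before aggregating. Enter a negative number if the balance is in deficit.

1268.2

Goods: -382.1 - 882.6 + 993.9 + 1900.8 = 1630.0
Services: -228.6 + 287.6 - 234.5 - 305.9 = -481.4
Primary income: 188.1 - 271.0 + 353.0 = 270.1
Secondary income: -68.1 + 82.5 + 133.9 - 298.8 = -150.5
Current account = 1630.0 + (-481.4) + 270.1 + (-150.5) = 1268.2
(Excluded from the current account — financial account: inward foreign direct investment in the manufacturing sector 270.4, acquisition of a foreign subsidiary by a resident firm (outward FDI) 459.6, foreign purchases of domestic corporate bonds 331.3, foreign purchases of equities on the domestic stock exchange 405.5; capital account: sale of embassy land to a foreign government 22.2.)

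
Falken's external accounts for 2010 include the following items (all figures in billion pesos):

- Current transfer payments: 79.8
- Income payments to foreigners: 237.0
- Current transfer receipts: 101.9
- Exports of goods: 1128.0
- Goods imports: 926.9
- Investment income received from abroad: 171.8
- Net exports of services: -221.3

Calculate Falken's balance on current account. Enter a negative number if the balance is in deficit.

-63.3

Goods balance = 1128.0 - 926.9 = 201.1
Services balance = -221.3
Trade balance (goods + services) = 201.1 + (-221.3) = -20.2
Net primary income = 171.8 - 237.0 = -65.2
Net secondary income = 101.9 - 79.8 = 22.1
Current account = -20.2 + (-65.2) + 22.1 = -63.3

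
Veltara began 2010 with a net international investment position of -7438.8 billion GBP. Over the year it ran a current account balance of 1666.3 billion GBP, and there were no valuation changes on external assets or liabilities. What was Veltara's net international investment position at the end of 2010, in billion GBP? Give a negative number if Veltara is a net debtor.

With no valuation effects, change in NIIP = current account = 1666.3
End-of-year NIIP = -7438.8 + 1666.3 = -5772.5

-5772.5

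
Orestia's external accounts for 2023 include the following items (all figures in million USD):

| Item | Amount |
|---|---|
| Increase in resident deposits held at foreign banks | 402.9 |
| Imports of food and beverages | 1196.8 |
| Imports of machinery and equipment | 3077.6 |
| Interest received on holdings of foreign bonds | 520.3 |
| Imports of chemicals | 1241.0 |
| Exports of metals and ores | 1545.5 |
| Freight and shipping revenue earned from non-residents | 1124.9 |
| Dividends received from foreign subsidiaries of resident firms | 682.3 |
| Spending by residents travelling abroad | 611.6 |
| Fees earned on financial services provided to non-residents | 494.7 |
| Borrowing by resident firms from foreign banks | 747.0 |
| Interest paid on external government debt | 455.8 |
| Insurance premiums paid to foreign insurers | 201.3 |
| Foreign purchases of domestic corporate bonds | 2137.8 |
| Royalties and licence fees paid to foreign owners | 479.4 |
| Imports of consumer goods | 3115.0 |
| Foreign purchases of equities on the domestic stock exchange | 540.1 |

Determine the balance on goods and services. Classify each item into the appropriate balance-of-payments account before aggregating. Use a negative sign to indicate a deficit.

Goods: 1545.5 - 1196.8 - 3077.6 - 3115.0 - 1241.0 = -7084.9
Services: 1124.9 + 494.7 - 611.6 - 479.4 - 201.3 = 327.3
Trade balance = -7084.9 + 327.3 = -6757.6
(Excluded from the trade balance — financial account: increase in resident deposits held at foreign banks 402.9, borrowing by resident firms from foreign banks 747.0, foreign purchases of domestic corporate bonds 2137.8, foreign purchases of equities on the domestic stock exchange 540.1; primary income: interest received on holdings of foreign bonds 520.3, dividends received from foreign subsidiaries of resident firms 682.3, interest paid on external government debt 455.8.)

-6757.6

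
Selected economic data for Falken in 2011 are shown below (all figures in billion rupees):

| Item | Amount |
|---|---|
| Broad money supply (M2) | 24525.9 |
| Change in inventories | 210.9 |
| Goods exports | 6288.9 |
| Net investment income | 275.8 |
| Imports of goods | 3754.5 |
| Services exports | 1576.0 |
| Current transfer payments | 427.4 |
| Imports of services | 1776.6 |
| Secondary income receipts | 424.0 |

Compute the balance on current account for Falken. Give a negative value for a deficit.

Goods balance = 6288.9 - 3754.5 = 2534.4
Services balance = 1576.0 - 1776.6 = -200.6
Trade balance (goods + services) = 2534.4 + (-200.6) = 2333.8
Net primary income = 275.8
Net secondary income = 424.0 - 427.4 = -3.4
Current account = 2333.8 + 275.8 + (-3.4) = 2606.2

2606.2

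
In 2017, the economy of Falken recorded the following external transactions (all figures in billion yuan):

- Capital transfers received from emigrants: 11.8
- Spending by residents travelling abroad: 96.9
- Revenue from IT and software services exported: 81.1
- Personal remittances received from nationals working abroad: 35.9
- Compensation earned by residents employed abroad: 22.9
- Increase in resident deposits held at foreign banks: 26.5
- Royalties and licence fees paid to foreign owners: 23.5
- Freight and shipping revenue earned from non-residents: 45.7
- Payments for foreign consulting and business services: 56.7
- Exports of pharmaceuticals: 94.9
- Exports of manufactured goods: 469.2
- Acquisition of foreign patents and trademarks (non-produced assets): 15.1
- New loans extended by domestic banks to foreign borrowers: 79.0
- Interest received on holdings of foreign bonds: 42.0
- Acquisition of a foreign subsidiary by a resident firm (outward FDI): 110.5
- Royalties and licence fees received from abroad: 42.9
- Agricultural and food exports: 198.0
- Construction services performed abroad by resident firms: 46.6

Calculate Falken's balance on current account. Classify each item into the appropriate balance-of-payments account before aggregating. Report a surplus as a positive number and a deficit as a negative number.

Goods: 198.0 + 94.9 + 469.2 = 762.1
Services: 42.9 + 46.6 + 45.7 - 96.9 - 23.5 + 81.1 - 56.7 = 39.2
Primary income: 42.0 + 22.9 = 64.9
Secondary income: 35.9
Current account = 762.1 + 39.2 + 64.9 + 35.9 = 902.1
(Excluded from the current account — capital account: capital transfers received from emigrants 11.8, acquisition of foreign patents and trademarks (non-produced assets) 15.1; financial account: increase in resident deposits held at foreign banks 26.5, new loans extended by domestic banks to foreign borrowers 79.0, acquisition of a foreign subsidiary by a resident firm (outward FDI) 110.5.)

902.1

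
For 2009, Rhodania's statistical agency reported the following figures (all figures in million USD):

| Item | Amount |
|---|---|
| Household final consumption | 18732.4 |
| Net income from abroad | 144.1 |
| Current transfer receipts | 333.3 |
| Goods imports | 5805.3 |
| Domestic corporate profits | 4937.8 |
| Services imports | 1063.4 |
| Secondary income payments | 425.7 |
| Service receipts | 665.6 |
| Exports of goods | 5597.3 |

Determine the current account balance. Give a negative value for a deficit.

Goods balance = 5597.3 - 5805.3 = -208.0
Services balance = 665.6 - 1063.4 = -397.8
Trade balance (goods + services) = -208.0 + (-397.8) = -605.8
Net primary income = 144.1
Net secondary income = 333.3 - 425.7 = -92.4
Current account = -605.8 + 144.1 + (-92.4) = -554.1

-554.1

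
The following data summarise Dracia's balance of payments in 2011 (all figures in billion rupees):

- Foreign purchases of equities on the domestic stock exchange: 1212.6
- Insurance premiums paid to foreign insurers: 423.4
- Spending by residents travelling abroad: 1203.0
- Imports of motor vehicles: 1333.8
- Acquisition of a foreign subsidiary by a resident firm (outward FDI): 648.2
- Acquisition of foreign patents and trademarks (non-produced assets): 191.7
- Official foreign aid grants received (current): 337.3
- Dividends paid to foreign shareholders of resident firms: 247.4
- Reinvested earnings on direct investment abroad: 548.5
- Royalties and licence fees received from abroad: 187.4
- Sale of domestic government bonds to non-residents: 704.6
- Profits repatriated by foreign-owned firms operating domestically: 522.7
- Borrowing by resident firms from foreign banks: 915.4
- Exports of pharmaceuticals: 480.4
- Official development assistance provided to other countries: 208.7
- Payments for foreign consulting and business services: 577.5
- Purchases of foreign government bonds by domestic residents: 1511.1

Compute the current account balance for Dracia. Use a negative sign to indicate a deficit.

Goods: -1333.8 + 480.4 = -853.4
Services: 187.4 - 1203.0 - 577.5 - 423.4 = -2016.5
Primary income: -522.7 - 247.4 + 548.5 = -221.6
Secondary income: 337.3 - 208.7 = 128.6
Current account = (-853.4) + (-2016.5) + (-221.6) + 128.6 = -2962.9
(Excluded from the current account — financial account: foreign purchases of equities on the domestic stock exchange 1212.6, acquisition of a foreign subsidiary by a resident firm (outward FDI) 648.2, sale of domestic government bonds to non-residents 704.6, borrowing by resident firms from foreign banks 915.4, purchases of foreign government bonds by domestic residents 1511.1; capital account: acquisition of foreign patents and trademarks (non-produced assets) 191.7.)

-2962.9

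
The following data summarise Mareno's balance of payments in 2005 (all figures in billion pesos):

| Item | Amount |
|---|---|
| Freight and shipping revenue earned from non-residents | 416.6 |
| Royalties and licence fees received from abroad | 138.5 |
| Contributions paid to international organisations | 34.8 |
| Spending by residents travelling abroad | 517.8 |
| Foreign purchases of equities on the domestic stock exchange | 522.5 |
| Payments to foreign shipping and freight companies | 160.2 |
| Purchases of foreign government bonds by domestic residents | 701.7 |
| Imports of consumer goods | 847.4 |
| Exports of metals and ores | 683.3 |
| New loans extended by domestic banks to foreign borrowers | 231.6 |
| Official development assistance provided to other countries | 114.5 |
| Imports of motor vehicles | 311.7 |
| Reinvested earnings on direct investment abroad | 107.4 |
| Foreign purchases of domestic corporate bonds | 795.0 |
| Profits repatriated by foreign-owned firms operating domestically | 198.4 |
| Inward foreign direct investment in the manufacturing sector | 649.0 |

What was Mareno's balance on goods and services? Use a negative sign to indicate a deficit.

Goods: 683.3 - 311.7 - 847.4 = -475.8
Services: 416.6 + 138.5 - 160.2 - 517.8 = -122.9
Trade balance = -475.8 + (-122.9) = -598.7
(Excluded from the trade balance — secondary income: contributions paid to international organisations 34.8, official development assistance provided to other countries 114.5; financial account: foreign purchases of equities on the domestic stock exchange 522.5, purchases of foreign government bonds by domestic residents 701.7, new loans extended by domestic banks to foreign borrowers 231.6, foreign purchases of domestic corporate bonds 795.0, inward foreign direct investment in the manufacturing sector 649.0; primary income: reinvested earnings on direct investment abroad 107.4, profits repatriated by foreign-owned firms operating domestically 198.4.)

-598.7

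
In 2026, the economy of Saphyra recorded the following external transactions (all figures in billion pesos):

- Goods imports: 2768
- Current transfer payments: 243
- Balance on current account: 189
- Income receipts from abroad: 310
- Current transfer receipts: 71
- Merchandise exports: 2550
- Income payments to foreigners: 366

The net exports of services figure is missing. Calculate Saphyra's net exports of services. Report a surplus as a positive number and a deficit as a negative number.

635

Current account = goods balance + services balance + net primary income + net secondary income
Sum of the known components = -446
Net exports of services = CA - (known components) = 189 - (-446) = 635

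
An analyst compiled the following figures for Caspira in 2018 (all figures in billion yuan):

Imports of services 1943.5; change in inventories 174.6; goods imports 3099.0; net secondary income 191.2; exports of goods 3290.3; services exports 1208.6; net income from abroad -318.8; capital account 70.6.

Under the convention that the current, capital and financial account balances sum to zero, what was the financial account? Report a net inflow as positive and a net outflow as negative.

600.6

Goods balance = 3290.3 - 3099.0 = 191.3
Services balance = 1208.6 - 1943.5 = -734.9
Trade balance (goods + services) = 191.3 + (-734.9) = -543.6
Net primary income = -318.8
Net secondary income = 191.2
Current account = -543.6 + (-318.8) + 191.2 = -671.2
Financial account = -(-671.2 + 70.6) = 600.6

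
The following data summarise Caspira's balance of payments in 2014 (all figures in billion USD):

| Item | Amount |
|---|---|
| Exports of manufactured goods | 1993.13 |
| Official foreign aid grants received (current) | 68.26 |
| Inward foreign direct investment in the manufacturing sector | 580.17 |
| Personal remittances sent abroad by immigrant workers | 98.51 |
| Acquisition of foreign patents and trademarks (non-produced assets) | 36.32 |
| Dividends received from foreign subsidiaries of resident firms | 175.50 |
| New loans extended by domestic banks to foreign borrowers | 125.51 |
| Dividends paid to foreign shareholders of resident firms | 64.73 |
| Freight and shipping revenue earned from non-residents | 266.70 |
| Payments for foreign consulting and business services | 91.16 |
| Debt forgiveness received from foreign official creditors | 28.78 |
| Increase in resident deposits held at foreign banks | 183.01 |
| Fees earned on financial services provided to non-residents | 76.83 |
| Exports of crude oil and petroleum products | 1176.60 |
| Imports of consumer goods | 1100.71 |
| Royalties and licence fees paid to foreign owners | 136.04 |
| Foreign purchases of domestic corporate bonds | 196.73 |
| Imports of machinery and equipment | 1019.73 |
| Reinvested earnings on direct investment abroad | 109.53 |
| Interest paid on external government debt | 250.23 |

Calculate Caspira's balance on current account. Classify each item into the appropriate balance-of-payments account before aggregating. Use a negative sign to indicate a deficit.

1105.44

Goods: 1993.13 + 1176.60 - 1100.71 - 1019.73 = 1049.29
Services: 76.83 + 266.70 - 136.04 - 91.16 = 116.33
Primary income: 175.50 - 250.23 + 109.53 - 64.73 = -29.93
Secondary income: -98.51 + 68.26 = -30.25
Current account = 1049.29 + 116.33 + (-29.93) + (-30.25) = 1105.44
(Excluded from the current account — financial account: inward foreign direct investment in the manufacturing sector 580.17, new loans extended by domestic banks to foreign borrowers 125.51, increase in resident deposits held at foreign banks 183.01, foreign purchases of domestic corporate bonds 196.73; capital account: acquisition of foreign patents and trademarks (non-produced assets) 36.32, debt forgiveness received from foreign official creditors 28.78.)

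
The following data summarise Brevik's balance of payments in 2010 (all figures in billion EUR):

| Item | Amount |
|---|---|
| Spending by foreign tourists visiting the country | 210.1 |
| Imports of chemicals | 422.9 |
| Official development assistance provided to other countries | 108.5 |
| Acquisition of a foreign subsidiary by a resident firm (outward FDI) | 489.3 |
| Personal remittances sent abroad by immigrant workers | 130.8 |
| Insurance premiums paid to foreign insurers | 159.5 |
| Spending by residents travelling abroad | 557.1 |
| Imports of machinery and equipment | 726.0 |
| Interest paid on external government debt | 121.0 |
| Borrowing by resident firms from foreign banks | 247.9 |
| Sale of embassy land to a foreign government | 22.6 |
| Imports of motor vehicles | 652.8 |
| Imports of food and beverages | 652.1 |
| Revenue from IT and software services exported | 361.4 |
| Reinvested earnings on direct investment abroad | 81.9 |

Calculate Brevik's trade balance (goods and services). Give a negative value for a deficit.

Goods: -422.9 - 652.8 - 726.0 - 652.1 = -2453.8
Services: -159.5 + 210.1 + 361.4 - 557.1 = -145.1
Trade balance = -2453.8 + (-145.1) = -2598.9
(Excluded from the trade balance — secondary income: official development assistance provided to other countries 108.5, personal remittances sent abroad by immigrant workers 130.8; financial account: acquisition of a foreign subsidiary by a resident firm (outward FDI) 489.3, borrowing by resident firms from foreign banks 247.9; primary income: interest paid on external government debt 121.0, reinvested earnings on direct investment abroad 81.9; capital account: sale of embassy land to a foreign government 22.6.)

-2598.9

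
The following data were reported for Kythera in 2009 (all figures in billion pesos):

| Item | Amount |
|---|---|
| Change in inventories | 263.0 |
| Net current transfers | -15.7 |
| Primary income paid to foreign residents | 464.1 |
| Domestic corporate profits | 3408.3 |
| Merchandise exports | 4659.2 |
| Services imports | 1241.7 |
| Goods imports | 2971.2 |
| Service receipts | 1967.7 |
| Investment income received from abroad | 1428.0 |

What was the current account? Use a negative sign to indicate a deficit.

3362.2

Goods balance = 4659.2 - 2971.2 = 1688.0
Services balance = 1967.7 - 1241.7 = 726.0
Trade balance (goods + services) = 1688.0 + 726.0 = 2414.0
Net primary income = 1428.0 - 464.1 = 963.9
Net secondary income = -15.7
Current account = 2414.0 + 963.9 + (-15.7) = 3362.2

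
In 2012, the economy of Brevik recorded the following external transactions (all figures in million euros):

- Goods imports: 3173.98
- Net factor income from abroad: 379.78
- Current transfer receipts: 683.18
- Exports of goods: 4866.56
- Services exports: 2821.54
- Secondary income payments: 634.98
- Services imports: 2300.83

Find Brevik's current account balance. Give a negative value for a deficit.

Goods balance = 4866.56 - 3173.98 = 1692.58
Services balance = 2821.54 - 2300.83 = 520.71
Trade balance (goods + services) = 1692.58 + 520.71 = 2213.29
Net primary income = 379.78
Net secondary income = 683.18 - 634.98 = 48.20
Current account = 2213.29 + 379.78 + 48.20 = 2641.27

2641.27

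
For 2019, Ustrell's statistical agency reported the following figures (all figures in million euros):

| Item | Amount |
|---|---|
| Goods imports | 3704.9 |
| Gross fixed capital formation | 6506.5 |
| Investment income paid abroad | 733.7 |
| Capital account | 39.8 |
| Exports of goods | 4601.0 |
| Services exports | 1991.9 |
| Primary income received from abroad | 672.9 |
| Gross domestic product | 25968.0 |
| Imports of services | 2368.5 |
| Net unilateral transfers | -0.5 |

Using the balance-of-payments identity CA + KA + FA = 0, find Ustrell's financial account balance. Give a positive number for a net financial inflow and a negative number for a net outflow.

-498.0

Goods balance = 4601.0 - 3704.9 = 896.1
Services balance = 1991.9 - 2368.5 = -376.6
Trade balance (goods + services) = 896.1 + (-376.6) = 519.5
Net primary income = 672.9 - 733.7 = -60.8
Net secondary income = -0.5
Current account = 519.5 + (-60.8) + (-0.5) = 458.2
Financial account = -(458.2 + 39.8) = -498.0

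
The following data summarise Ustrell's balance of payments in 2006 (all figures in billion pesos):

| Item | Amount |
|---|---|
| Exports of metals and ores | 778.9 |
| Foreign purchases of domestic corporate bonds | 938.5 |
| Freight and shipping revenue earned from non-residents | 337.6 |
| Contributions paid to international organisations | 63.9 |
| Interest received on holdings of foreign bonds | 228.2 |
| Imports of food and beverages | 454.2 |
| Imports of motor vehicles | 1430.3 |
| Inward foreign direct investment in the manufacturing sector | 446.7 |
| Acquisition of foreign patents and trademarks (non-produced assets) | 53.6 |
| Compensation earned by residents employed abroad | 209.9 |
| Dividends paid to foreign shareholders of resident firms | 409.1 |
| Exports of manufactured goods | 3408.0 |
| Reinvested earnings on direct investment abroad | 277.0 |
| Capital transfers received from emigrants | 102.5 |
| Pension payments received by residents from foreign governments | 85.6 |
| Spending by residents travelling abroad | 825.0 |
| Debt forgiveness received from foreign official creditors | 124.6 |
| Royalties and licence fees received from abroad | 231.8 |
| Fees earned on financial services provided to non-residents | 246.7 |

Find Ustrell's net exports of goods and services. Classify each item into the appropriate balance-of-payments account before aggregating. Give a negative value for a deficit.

Goods: 3408.0 - 454.2 + 778.9 - 1430.3 = 2302.4
Services: 337.6 + 231.8 + 246.7 - 825.0 = -8.9
Trade balance = 2302.4 + (-8.9) = 2293.5
(Excluded from the trade balance — financial account: foreign purchases of domestic corporate bonds 938.5, inward foreign direct investment in the manufacturing sector 446.7; secondary income: contributions paid to international organisations 63.9, pension payments received by residents from foreign governments 85.6; primary income: interest received on holdings of foreign bonds 228.2, compensation earned by residents employed abroad 209.9, dividends paid to foreign shareholders of resident firms 409.1, reinvested earnings on direct investment abroad 277.0; capital account: acquisition of foreign patents and trademarks (non-produced assets) 53.6, capital transfers received from emigrants 102.5, debt forgiveness received from foreign official creditors 124.6.)

2293.5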